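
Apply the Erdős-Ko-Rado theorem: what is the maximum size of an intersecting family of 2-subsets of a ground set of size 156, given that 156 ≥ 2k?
max |F| = C(155, 1) = 155

Erdős-Ko-Rado (1961): when n ≥ 2k, max |F| = C(n−1, k−1). The bound is attained by the star {A : i ∈ A} for any fixed i ∈ [n]. Here C(156−1, 2−1) = C(155, 1) = 155.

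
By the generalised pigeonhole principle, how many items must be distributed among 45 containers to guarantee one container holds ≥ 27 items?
n = (27 − 1)·45 + 1 = 1171

By the generalised pigeonhole principle, to guarantee some box contains ≥ r objects we need more than (r − 1) · k objects total. Threshold: n = (r − 1) · k + 1. With r = 27 and k = 45: n = 26 · 45 + 1 = 1170 + 1 = 1171. For n = 1170 = 26 · 45, we can put exactly 26 objects in every box, avoiding 27 in any single one — so 1171 is tight.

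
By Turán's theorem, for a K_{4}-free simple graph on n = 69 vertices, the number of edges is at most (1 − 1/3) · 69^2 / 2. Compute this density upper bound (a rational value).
Turán density bound = (2/3) · 69^2/2 = 1587

Turán's theorem: ex(n, K_{r+1}) is achieved by the complete r-partite Turán graph T(n, r) with parts as balanced as possible, and is at most (1 − 1/r) · n^2/2. For r = 3, n = 69: the density bound is (2/3) · 4761/2 = 1587. Since 3 ∣ 69, the Turán graph T(69, 3) has parts of equal size 23, and its edge count e(T(69, 3)) = 1587 attains the density bound exactly.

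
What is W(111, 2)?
W(111, 2) = 111 + 1 = 112

A 2-term AP is any pair of integers, so a monochromatic 2-AP exists iff some colour is used at least twice. With 111 colours, the colouring i ↦ i on {1, ..., 111} uses each colour once, avoiding any monochromatic pair, so W(111, 2) > 111. For {1, ..., 112}, pigeonhole forces two integers of the same colour, which form a monochromatic 2-AP. Hence W(111, 2) = 112.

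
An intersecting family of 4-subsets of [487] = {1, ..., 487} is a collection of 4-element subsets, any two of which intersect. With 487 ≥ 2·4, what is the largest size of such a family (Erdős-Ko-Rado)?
max |F| = C(486, 3) = 19013940

The Erdős-Ko-Rado theorem states: for n ≥ 2k, an intersecting family of k-subsets of an n-element set has size at most C(n − 1, k − 1), with equality for 'star' families {A ⊆ [n] : |A| = k, i ∈ A} (fix an element i). For n = 487, k = 4: C(486, 3) = 19013940.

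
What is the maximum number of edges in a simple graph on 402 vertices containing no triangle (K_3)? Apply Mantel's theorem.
ex(402, K_3) = ⌊402^2/4⌋ = 40401

Mantel (1907): a triangle-free graph on n vertices has at most ⌊n^2/4⌋ edges, with equality for the complete bipartite graph K_{⌊n/2⌋, ⌈n/2⌉}. For n = 402: ⌊402^2/4⌋ = ⌊161604/4⌋ = 40401. The extremal graph is K_{201, 201}, which has 201·201 = 40401 edges.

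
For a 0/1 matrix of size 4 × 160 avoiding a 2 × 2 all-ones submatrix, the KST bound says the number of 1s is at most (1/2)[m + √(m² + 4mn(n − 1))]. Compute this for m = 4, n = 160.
z(4, 160; 2, 2) ≤ (1/2)[4 + √(4² + 4·4·160·159)] = (1/2)[4 + √407056] = 321.0047

Kővári–Sós–Turán: let r_1, ..., r_4 be the row sums and z = Σ r_i the total number of 1s. Each pair of columns can share at most one row with both entries 1 (else a 2×2 all-ones block appears), so Σ_i C(r_i, 2) ≤ C(160, 2) = 12720. By convexity Σ_i C(r_i, 2) ≥ 4·C(z/4, 2) = z(z − 4)/(2·4), giving z² − 4z − 4·160·159 ≤ 0 and hence z ≤ (1/2)[4 + √(16 + 4·101760)] = (1/2)[4 + √407056] ≈ (1/2)(4 + 638.0094) = 321.0047.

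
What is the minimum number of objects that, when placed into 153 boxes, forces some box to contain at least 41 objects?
n = (41 − 1)·153 + 1 = 6121

By the generalised pigeonhole principle, to guarantee some box contains ≥ r objects we need more than (r − 1) · k objects total. Threshold: n = (r − 1) · k + 1. With r = 41 and k = 153: n = 40 · 153 + 1 = 6120 + 1 = 6121. For n = 6120 = 40 · 153, we can put exactly 40 objects in every box, avoiding 41 in any single one — so 6121 is tight.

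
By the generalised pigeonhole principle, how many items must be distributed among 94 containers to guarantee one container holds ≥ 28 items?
n = (28 − 1)·94 + 1 = 2539

By the generalised pigeonhole principle, to guarantee some box contains ≥ r objects we need more than (r − 1) · k objects total. Threshold: n = (r − 1) · k + 1. With r = 28 and k = 94: n = 27 · 94 + 1 = 2538 + 1 = 2539. For n = 2538 = 27 · 94, we can put exactly 27 objects in every box, avoiding 28 in any single one — so 2539 is tight.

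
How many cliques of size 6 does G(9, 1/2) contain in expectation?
E[# K_6] = C(9, 6) · (1/2)^C(6, 2) = 84 / 2^15 = 21/8192 ≈ 0.002563

For each 6-subset S of vertices (there are C(9, 6) = 84 such S), let X_S = 1 if S induces a K_6 (all C(6, 2) = 15 edges present). Then P(X_S = 1) = (1/2)^15 = 1/32768. By linearity of expectation, E[# K_6] = C(9, 6) · (1/2)^15 = 84 / 32768 = 21/8192 ≈ 0.002563.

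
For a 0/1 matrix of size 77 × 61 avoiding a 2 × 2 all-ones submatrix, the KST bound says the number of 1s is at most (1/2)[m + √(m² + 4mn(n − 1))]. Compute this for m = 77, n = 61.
z(77, 61; 2, 2) ≤ (1/2)[77 + √(77² + 4·77·61·60)] = (1/2)[77 + √1133209] = 570.7614

Kővári–Sós–Turán: let r_1, ..., r_77 be the row sums and z = Σ r_i the total number of 1s. Each pair of columns can share at most one row with both entries 1 (else a 2×2 all-ones block appears), so Σ_i C(r_i, 2) ≤ C(61, 2) = 1830. By convexity Σ_i C(r_i, 2) ≥ 77·C(z/77, 2) = z(z − 77)/(2·77), giving z² − 77z − 77·61·60 ≤ 0 and hence z ≤ (1/2)[77 + √(5929 + 4·281820)] = (1/2)[77 + √1133209] ≈ (1/2)(77 + 1064.5229) = 570.7614.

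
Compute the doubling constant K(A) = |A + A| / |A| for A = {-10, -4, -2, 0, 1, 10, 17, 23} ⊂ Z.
K = |A + A| / |A| = 33/8

Enumerate A + A = {a + b : a, b ∈ A}. With |A| = 8, there are |A|^2 = 64 ordered sum pairs; collecting distinct values, A + A = {-20, -14, -12, -10, -9, -8, -6, -4, -3, -2, -1, 0, 1, 2, 6, 7, 8, 10, 11, 13, 15, 17, 18, 19, 20, 21, 23, 24, 27, 33, 34, 40, 46}, so |A + A| = 33. Thus K = 33/8. For comparison, the minimum possible |A + A| over all 8-element sets is 2·8 − 1 = 15 (so min K = 15/8), attained only by arithmetic progressions.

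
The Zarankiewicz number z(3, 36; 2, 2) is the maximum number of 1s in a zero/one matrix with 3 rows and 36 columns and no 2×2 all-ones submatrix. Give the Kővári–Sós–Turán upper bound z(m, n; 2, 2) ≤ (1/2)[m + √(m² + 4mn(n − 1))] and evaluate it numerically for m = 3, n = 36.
z(3, 36; 2, 2) ≤ (1/2)[3 + √(3² + 4·3·36·35)] = (1/2)[3 + √15129] = 63

Kővári–Sós–Turán: let r_1, ..., r_3 be the row sums and z = Σ r_i the total number of 1s. Each pair of columns can share at most one row with both entries 1 (else a 2×2 all-ones block appears), so Σ_i C(r_i, 2) ≤ C(36, 2) = 630. By convexity Σ_i C(r_i, 2) ≥ 3·C(z/3, 2) = z(z − 3)/(2·3), giving z² − 3z − 3·36·35 ≤ 0 and hence z ≤ (1/2)[3 + √(9 + 4·3780)] = (1/2)[3 + √15129] ≈ (1/2)(3 + 123) = 63.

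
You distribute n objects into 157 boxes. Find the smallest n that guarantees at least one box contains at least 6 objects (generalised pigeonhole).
n = (6 − 1)·157 + 1 = 786

By the generalised pigeonhole principle, to guarantee some box contains ≥ r objects we need more than (r − 1) · k objects total. Threshold: n = (r − 1) · k + 1. With r = 6 and k = 157: n = 5 · 157 + 1 = 785 + 1 = 786. For n = 785 = 5 · 157, we can put exactly 5 objects in every box, avoiding 6 in any single one — so 786 is tight.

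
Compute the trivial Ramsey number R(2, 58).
R(2, 58) = 58

R(2, k) = k for all k ≥ 2: in a 2-colouring of K_k, either some edge is red (a red K_2) or all edges are blue (a blue K_k). And K_{57} coloured all-blue has no blue K_58, so R(2, 58) > 57. Hence R(2, 58) = 58.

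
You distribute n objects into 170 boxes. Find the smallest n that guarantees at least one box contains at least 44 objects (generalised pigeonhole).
n = (44 − 1)·170 + 1 = 7311

By the generalised pigeonhole principle, to guarantee some box contains ≥ r objects we need more than (r − 1) · k objects total. Threshold: n = (r − 1) · k + 1. With r = 44 and k = 170: n = 43 · 170 + 1 = 7310 + 1 = 7311. For n = 7310 = 43 · 170, we can put exactly 43 objects in every box, avoiding 44 in any single one — so 7311 is tight.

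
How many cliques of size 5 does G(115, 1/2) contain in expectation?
E[# K_5] = C(115, 5) · (1/2)^C(5, 2) = 153476148 / 2^10 = 38369037/256 ≈ 149879.050781

For each 5-subset S of vertices (there are C(115, 5) = 153476148 such S), let X_S = 1 if S induces a K_5 (all C(5, 2) = 10 edges present). Then P(X_S = 1) = (1/2)^10 = 1/1024. By linearity of expectation, E[# K_5] = C(115, 5) · (1/2)^10 = 153476148 / 1024 = 38369037/256 ≈ 149879.050781.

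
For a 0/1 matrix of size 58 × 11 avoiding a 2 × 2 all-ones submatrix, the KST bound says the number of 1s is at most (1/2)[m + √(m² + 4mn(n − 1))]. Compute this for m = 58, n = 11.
z(58, 11; 2, 2) ≤ (1/2)[58 + √(58² + 4·58·11·10)] = (1/2)[58 + √28884] = 113.9765

Kővári–Sós–Turán: let r_1, ..., r_58 be the row sums and z = Σ r_i the total number of 1s. Each pair of columns can share at most one row with both entries 1 (else a 2×2 all-ones block appears), so Σ_i C(r_i, 2) ≤ C(11, 2) = 55. By convexity Σ_i C(r_i, 2) ≥ 58·C(z/58, 2) = z(z − 58)/(2·58), giving z² − 58z − 58·11·10 ≤ 0 and hence z ≤ (1/2)[58 + √(3364 + 4·6380)] = (1/2)[58 + √28884] ≈ (1/2)(58 + 169.9529) = 113.9765.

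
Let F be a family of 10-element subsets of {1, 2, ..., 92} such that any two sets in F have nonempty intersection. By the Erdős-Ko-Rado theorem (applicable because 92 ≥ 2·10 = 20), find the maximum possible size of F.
max |F| = C(91, 9) = 783768050065

The Erdős-Ko-Rado theorem states: for n ≥ 2k, an intersecting family of k-subsets of an n-element set has size at most C(n − 1, k − 1), with equality for 'star' families {A ⊆ [n] : |A| = k, i ∈ A} (fix an element i). For n = 92, k = 10: C(91, 9) = 783768050065.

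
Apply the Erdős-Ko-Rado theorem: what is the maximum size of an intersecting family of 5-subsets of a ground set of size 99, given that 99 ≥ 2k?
max |F| = C(98, 4) = 3612280

Erdős-Ko-Rado (1961): when n ≥ 2k, max |F| = C(n−1, k−1). The bound is attained by the star {A : i ∈ A} for any fixed i ∈ [n]. Here C(99−1, 5−1) = C(98, 4) = 3612280.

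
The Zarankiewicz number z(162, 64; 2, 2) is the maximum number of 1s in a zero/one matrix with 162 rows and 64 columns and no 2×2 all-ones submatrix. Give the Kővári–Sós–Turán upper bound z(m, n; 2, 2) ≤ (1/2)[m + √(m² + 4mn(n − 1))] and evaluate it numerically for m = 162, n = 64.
z(162, 64; 2, 2) ≤ (1/2)[162 + √(162² + 4·162·64·63)] = (1/2)[162 + √2638980] = 893.2469

Kővári–Sós–Turán: let r_1, ..., r_162 be the row sums and z = Σ r_i the total number of 1s. Each pair of columns can share at most one row with both entries 1 (else a 2×2 all-ones block appears), so Σ_i C(r_i, 2) ≤ C(64, 2) = 2016. By convexity Σ_i C(r_i, 2) ≥ 162·C(z/162, 2) = z(z − 162)/(2·162), giving z² − 162z − 162·64·63 ≤ 0 and hence z ≤ (1/2)[162 + √(26244 + 4·653184)] = (1/2)[162 + √2638980] ≈ (1/2)(162 + 1624.4938) = 893.2469.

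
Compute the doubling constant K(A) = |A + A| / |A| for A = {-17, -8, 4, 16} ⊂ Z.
K = |A + A| / |A| = 9/4

Enumerate A + A = {a + b : a, b ∈ A}. With |A| = 4, there are |A|^2 = 16 ordered sum pairs; collecting distinct values, A + A = {-34, -25, -16, -13, -4, -1, 8, 20, 32}, so |A + A| = 9. Thus K = 9/4. For comparison, the minimum possible |A + A| over all 4-element sets is 2·4 − 1 = 7 (so min K = 7/4), attained only by arithmetic progressions.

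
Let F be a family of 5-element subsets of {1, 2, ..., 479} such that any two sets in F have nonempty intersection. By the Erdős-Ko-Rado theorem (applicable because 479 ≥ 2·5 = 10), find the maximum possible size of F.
max |F| = C(478, 4) = 2148006525

Erdős-Ko-Rado (1961): when n ≥ 2k, max |F| = C(n−1, k−1). The bound is attained by the star {A : i ∈ A} for any fixed i ∈ [n]. Here C(479−1, 5−1) = C(478, 4) = 2148006525.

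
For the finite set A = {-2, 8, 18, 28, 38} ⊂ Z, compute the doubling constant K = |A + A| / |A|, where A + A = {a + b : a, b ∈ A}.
K = |A + A| / |A| = 9/5

Enumerate A + A = {a + b : a, b ∈ A}. With |A| = 5, there are |A|^2 = 25 ordered sum pairs; collecting distinct values, A + A = {-4, 6, 16, 26, 36, 46, 56, 66, 76}, so |A + A| = 9. Thus K = 9/5. Here |A + A| = 2|A| − 1 = 9, the minimum possible — so K = 9/5 is minimal, which holds iff A is an arithmetic progression.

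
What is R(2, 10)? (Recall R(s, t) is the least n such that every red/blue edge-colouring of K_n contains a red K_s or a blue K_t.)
R(2, 10) = 10

R(2, k) = k for all k ≥ 2: in a 2-colouring of K_k, either some edge is red (a red K_2) or all edges are blue (a blue K_k). And K_{9} coloured all-blue has no blue K_10, so R(2, 10) > 9. Hence R(2, 10) = 10.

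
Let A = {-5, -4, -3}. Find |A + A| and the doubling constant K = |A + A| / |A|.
K = |A + A| / |A| = 5/3

Enumerate A + A = {a + b : a, b ∈ A}. With |A| = 3, there are |A|^2 = 9 ordered sum pairs; collecting distinct values, A + A = {-10, -9, -8, -7, -6}, so |A + A| = 5. Thus K = 5/3. Here |A + A| = 2|A| − 1 = 5, the minimum possible — so K = 5/3 is minimal, which holds iff A is an arithmetic progression.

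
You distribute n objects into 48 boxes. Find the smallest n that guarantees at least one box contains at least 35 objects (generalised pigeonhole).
n = (35 − 1)·48 + 1 = 1633

By the generalised pigeonhole principle, to guarantee some box contains ≥ r objects we need more than (r − 1) · k objects total. Threshold: n = (r − 1) · k + 1. With r = 35 and k = 48: n = 34 · 48 + 1 = 1632 + 1 = 1633. For n = 1632 = 34 · 48, we can put exactly 34 objects in every box, avoiding 35 in any single one — so 1633 is tight.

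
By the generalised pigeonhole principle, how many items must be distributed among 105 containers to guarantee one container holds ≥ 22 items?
n = (22 − 1)·105 + 1 = 2206

By the generalised pigeonhole principle, to guarantee some box contains ≥ r objects we need more than (r − 1) · k objects total. Threshold: n = (r − 1) · k + 1. With r = 22 and k = 105: n = 21 · 105 + 1 = 2205 + 1 = 2206. For n = 2205 = 21 · 105, we can put exactly 21 objects in every box, avoiding 22 in any single one — so 2206 is tight.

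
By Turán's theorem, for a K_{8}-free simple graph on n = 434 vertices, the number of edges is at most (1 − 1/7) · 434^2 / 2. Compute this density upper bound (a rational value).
Turán density bound = (6/7) · 434^2/2 = 80724

Turán's theorem: ex(n, K_{r+1}) is achieved by the complete r-partite Turán graph T(n, r) with parts as balanced as possible, and is at most (1 − 1/r) · n^2/2. For r = 7, n = 434: the density bound is (6/7) · 188356/2 = 80724. Since 7 ∣ 434, the Turán graph T(434, 7) has parts of equal size 62, and its edge count e(T(434, 7)) = 80724 attains the density bound exactly.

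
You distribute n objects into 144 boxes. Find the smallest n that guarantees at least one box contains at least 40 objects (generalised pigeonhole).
n = (40 − 1)·144 + 1 = 5617

By the generalised pigeonhole principle, to guarantee some box contains ≥ r objects we need more than (r − 1) · k objects total. Threshold: n = (r − 1) · k + 1. With r = 40 and k = 144: n = 39 · 144 + 1 = 5616 + 1 = 5617. For n = 5616 = 39 · 144, we can put exactly 39 objects in every box, avoiding 40 in any single one — so 5617 is tight.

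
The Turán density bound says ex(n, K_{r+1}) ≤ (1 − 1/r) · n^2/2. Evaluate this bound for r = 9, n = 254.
Turán density bound = (8/9) · 254^2/2 = 258064/9 ≈ 28673.7778

Turán's theorem: ex(n, K_{r+1}) is achieved by the complete r-partite Turán graph T(n, r) with parts as balanced as possible, and is at most (1 − 1/r) · n^2/2. For r = 9, n = 254: the density bound is (8/9) · 64516/2 = 258064/9 ≈ 28673.7778. The integer-valued extremum is e(T(254, 9)) = 28673, which is strictly less than the density bound 258064/9 since 9 ∤ 254 (the parts of T(254, 9) cannot all be equal).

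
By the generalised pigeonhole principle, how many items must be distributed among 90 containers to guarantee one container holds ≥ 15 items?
n = (15 − 1)·90 + 1 = 1261

By the generalised pigeonhole principle, to guarantee some box contains ≥ r objects we need more than (r − 1) · k objects total. Threshold: n = (r − 1) · k + 1. With r = 15 and k = 90: n = 14 · 90 + 1 = 1260 + 1 = 1261. For n = 1260 = 14 · 90, we can put exactly 14 objects in every box, avoiding 15 in any single one — so 1261 is tight.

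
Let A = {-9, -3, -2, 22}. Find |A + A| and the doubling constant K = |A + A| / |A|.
K = |A + A| / |A| = 10/4 = 5/2

Enumerate A + A = {a + b : a, b ∈ A}. With |A| = 4, there are |A|^2 = 16 ordered sum pairs; collecting distinct values, A + A = {-18, -12, -11, -6, -5, -4, 13, 19, 20, 44}, so |A + A| = 10. Thus K = 10/4 = 5/2. For comparison, the minimum possible |A + A| over all 4-element sets is 2·4 − 1 = 7 (so min K = 7/4), attained only by arithmetic progressions.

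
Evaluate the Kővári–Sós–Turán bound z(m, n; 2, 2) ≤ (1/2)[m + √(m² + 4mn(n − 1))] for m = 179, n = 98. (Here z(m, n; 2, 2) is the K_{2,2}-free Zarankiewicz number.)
z(179, 98; 2, 2) ≤ (1/2)[179 + √(179² + 4·179·98·97)] = (1/2)[179 + √6838337] = 1397.0107

Kővári–Sós–Turán: let r_1, ..., r_179 be the row sums and z = Σ r_i the total number of 1s. Each pair of columns can share at most one row with both entries 1 (else a 2×2 all-ones block appears), so Σ_i C(r_i, 2) ≤ C(98, 2) = 4753. By convexity Σ_i C(r_i, 2) ≥ 179·C(z/179, 2) = z(z − 179)/(2·179), giving z² − 179z − 179·98·97 ≤ 0 and hence z ≤ (1/2)[179 + √(32041 + 4·1701574)] = (1/2)[179 + √6838337] ≈ (1/2)(179 + 2615.0214) = 1397.0107.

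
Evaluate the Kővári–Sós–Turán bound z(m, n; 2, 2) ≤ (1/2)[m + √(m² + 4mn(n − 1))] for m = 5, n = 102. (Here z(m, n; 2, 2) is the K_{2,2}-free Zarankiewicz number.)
z(5, 102; 2, 2) ≤ (1/2)[5 + √(5² + 4·5·102·101)] = (1/2)[5 + √206065] = 229.4719

Kővári–Sós–Turán: let r_1, ..., r_5 be the row sums and z = Σ r_i the total number of 1s. Each pair of columns can share at most one row with both entries 1 (else a 2×2 all-ones block appears), so Σ_i C(r_i, 2) ≤ C(102, 2) = 5151. By convexity Σ_i C(r_i, 2) ≥ 5·C(z/5, 2) = z(z − 5)/(2·5), giving z² − 5z − 5·102·101 ≤ 0 and hence z ≤ (1/2)[5 + √(25 + 4·51510)] = (1/2)[5 + √206065] ≈ (1/2)(5 + 453.9438) = 229.4719.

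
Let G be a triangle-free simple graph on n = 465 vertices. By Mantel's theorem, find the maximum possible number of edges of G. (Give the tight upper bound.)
ex(465, K_3) = ⌊465^2/4⌋ = 54056

Mantel (1907): a triangle-free graph on n vertices has at most ⌊n^2/4⌋ edges, with equality for the complete bipartite graph K_{⌊n/2⌋, ⌈n/2⌉}. For n = 465: ⌊465^2/4⌋ = ⌊216225/4⌋ = 54056. The extremal graph is K_{232, 233}, which has 232·233 = 54056 edges.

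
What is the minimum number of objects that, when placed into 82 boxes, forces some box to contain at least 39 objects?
n = (39 − 1)·82 + 1 = 3117

By the generalised pigeonhole principle, to guarantee some box contains ≥ r objects we need more than (r − 1) · k objects total. Threshold: n = (r − 1) · k + 1. With r = 39 and k = 82: n = 38 · 82 + 1 = 3116 + 1 = 3117. For n = 3116 = 38 · 82, we can put exactly 38 objects in every box, avoiding 39 in any single one — so 3117 is tight.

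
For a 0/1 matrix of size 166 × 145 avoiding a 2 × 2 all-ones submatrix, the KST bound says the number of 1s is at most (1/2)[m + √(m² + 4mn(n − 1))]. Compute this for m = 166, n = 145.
z(166, 145; 2, 2) ≤ (1/2)[166 + √(166² + 4·166·145·144)] = (1/2)[166 + √13891876] = 1946.5904

Kővári–Sós–Turán: let r_1, ..., r_166 be the row sums and z = Σ r_i the total number of 1s. Each pair of columns can share at most one row with both entries 1 (else a 2×2 all-ones block appears), so Σ_i C(r_i, 2) ≤ C(145, 2) = 10440. By convexity Σ_i C(r_i, 2) ≥ 166·C(z/166, 2) = z(z − 166)/(2·166), giving z² − 166z − 166·145·144 ≤ 0 and hence z ≤ (1/2)[166 + √(27556 + 4·3466080)] = (1/2)[166 + √13891876] ≈ (1/2)(166 + 3727.1807) = 1946.5904.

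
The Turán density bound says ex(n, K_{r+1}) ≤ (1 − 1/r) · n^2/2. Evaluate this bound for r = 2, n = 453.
Turán density bound = (1/2) · 453^2/2 = 205209/4 ≈ 51302.25

Turán's theorem: ex(n, K_{r+1}) is achieved by the complete r-partite Turán graph T(n, r) with parts as balanced as possible, and is at most (1 − 1/r) · n^2/2. For r = 2, n = 453: the density bound is (1/2) · 205209/2 = 205209/4 ≈ 51302.25. The integer-valued extremum is e(T(453, 2)) = 51302, which is strictly less than the density bound 205209/4 since 2 ∤ 453 (the parts of T(453, 2) cannot all be equal).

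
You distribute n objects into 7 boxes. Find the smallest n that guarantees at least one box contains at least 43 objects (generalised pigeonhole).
n = (43 − 1)·7 + 1 = 295

By the generalised pigeonhole principle, to guarantee some box contains ≥ r objects we need more than (r − 1) · k objects total. Threshold: n = (r − 1) · k + 1. With r = 43 and k = 7: n = 42 · 7 + 1 = 294 + 1 = 295. For n = 294 = 42 · 7, we can put exactly 42 objects in every box, avoiding 43 in any single one — so 295 is tight.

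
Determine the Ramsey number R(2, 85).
R(2, 85) = 85

R(2, k) = k for all k ≥ 2: in a 2-colouring of K_k, either some edge is red (a red K_2) or all edges are blue (a blue K_k). And K_{84} coloured all-blue has no blue K_85, so R(2, 85) > 84. Hence R(2, 85) = 85.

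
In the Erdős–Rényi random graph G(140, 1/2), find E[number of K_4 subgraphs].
E[# K_4] = C(140, 4) · (1/2)^C(4, 2) = 15329615 / 2^6 = 239525.234375

For each 4-subset S of vertices (there are C(140, 4) = 15329615 such S), let X_S = 1 if S induces a K_4 (all C(4, 2) = 6 edges present). Then P(X_S = 1) = (1/2)^6 = 1/64. By linearity of expectation, E[# K_4] = C(140, 4) · (1/2)^6 = 15329615 / 64 = 239525.234375.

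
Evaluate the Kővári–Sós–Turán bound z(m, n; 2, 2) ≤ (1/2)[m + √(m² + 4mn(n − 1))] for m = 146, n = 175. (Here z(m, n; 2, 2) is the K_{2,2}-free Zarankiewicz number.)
z(146, 175; 2, 2) ≤ (1/2)[146 + √(146² + 4·146·175·174)] = (1/2)[146 + √17804116] = 2182.7462

Kővári–Sós–Turán: let r_1, ..., r_146 be the row sums and z = Σ r_i the total number of 1s. Each pair of columns can share at most one row with both entries 1 (else a 2×2 all-ones block appears), so Σ_i C(r_i, 2) ≤ C(175, 2) = 15225. By convexity Σ_i C(r_i, 2) ≥ 146·C(z/146, 2) = z(z − 146)/(2·146), giving z² − 146z − 146·175·174 ≤ 0 and hence z ≤ (1/2)[146 + √(21316 + 4·4445700)] = (1/2)[146 + √17804116] ≈ (1/2)(146 + 4219.4924) = 2182.7462.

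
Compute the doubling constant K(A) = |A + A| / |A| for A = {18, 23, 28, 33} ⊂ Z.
K = |A + A| / |A| = 7/4

Enumerate A + A = {a + b : a, b ∈ A}. With |A| = 4, there are |A|^2 = 16 ordered sum pairs; collecting distinct values, A + A = {36, 41, 46, 51, 56, 61, 66}, so |A + A| = 7. Thus K = 7/4. Here |A + A| = 2|A| − 1 = 7, the minimum possible — so K = 7/4 is minimal, which holds iff A is an arithmetic progression.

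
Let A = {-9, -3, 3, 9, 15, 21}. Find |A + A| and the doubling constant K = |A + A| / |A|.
K = |A + A| / |A| = 11/6

Enumerate A + A = {a + b : a, b ∈ A}. With |A| = 6, there are |A|^2 = 36 ordered sum pairs; collecting distinct values, A + A = {-18, -12, -6, 0, 6, 12, 18, 24, 30, 36, 42}, so |A + A| = 11. Thus K = 11/6. Here |A + A| = 2|A| − 1 = 11, the minimum possible — so K = 11/6 is minimal, which holds iff A is an arithmetic progression.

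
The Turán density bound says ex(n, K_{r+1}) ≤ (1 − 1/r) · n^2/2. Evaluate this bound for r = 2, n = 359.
Turán density bound = (1/2) · 359^2/2 = 128881/4 ≈ 32220.25

Turán's theorem: ex(n, K_{r+1}) is achieved by the complete r-partite Turán graph T(n, r) with parts as balanced as possible, and is at most (1 − 1/r) · n^2/2. For r = 2, n = 359: the density bound is (1/2) · 128881/2 = 128881/4 ≈ 32220.25. The integer-valued extremum is e(T(359, 2)) = 32220, which is strictly less than the density bound 128881/4 since 2 ∤ 359 (the parts of T(359, 2) cannot all be equal).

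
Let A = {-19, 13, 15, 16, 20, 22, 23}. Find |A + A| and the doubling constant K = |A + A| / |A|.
K = |A + A| / |A| = 25/7

Enumerate A + A = {a + b : a, b ∈ A}. With |A| = 7, there are |A|^2 = 49 ordered sum pairs; collecting distinct values, A + A = {-38, -6, -4, -3, 1, 3, 4, 26, 28, 29, 30, 31, 32, 33, 35, 36, 37, 38, 39, 40, 42, 43, 44, 45, 46}, so |A + A| = 25. Thus K = 25/7. For comparison, the minimum possible |A + A| over all 7-element sets is 2·7 − 1 = 13 (so min K = 13/7), attained only by arithmetic progressions.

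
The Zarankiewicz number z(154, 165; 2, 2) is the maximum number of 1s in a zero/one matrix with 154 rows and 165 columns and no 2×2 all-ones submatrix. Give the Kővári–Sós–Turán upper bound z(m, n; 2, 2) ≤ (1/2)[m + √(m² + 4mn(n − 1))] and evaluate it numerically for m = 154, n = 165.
z(154, 165; 2, 2) ≤ (1/2)[154 + √(154² + 4·154·165·164)] = (1/2)[154 + √16692676] = 2119.8336

Kővári–Sós–Turán: let r_1, ..., r_154 be the row sums and z = Σ r_i the total number of 1s. Each pair of columns can share at most one row with both entries 1 (else a 2×2 all-ones block appears), so Σ_i C(r_i, 2) ≤ C(165, 2) = 13530. By convexity Σ_i C(r_i, 2) ≥ 154·C(z/154, 2) = z(z − 154)/(2·154), giving z² − 154z − 154·165·164 ≤ 0 and hence z ≤ (1/2)[154 + √(23716 + 4·4167240)] = (1/2)[154 + √16692676] ≈ (1/2)(154 + 4085.6671) = 2119.8336.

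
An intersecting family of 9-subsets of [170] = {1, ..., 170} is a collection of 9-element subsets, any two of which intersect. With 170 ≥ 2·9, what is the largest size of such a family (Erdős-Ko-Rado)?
max |F| = C(169, 8) = 13948593993477

Erdős-Ko-Rado (1961): when n ≥ 2k, max |F| = C(n−1, k−1). The bound is attained by the star {A : i ∈ A} for any fixed i ∈ [n]. Here C(170−1, 9−1) = C(169, 8) = 13948593993477.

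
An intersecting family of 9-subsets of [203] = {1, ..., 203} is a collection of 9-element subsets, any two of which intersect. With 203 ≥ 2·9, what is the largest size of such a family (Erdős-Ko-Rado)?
max |F| = C(202, 8) = 59749197232725

The Erdős-Ko-Rado theorem states: for n ≥ 2k, an intersecting family of k-subsets of an n-element set has size at most C(n − 1, k − 1), with equality for 'star' families {A ⊆ [n] : |A| = k, i ∈ A} (fix an element i). For n = 203, k = 9: C(202, 8) = 59749197232725.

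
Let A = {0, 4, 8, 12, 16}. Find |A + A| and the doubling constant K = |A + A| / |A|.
K = |A + A| / |A| = 9/5

Enumerate A + A = {a + b : a, b ∈ A}. With |A| = 5, there are |A|^2 = 25 ordered sum pairs; collecting distinct values, A + A = {0, 4, 8, 12, 16, 20, 24, 28, 32}, so |A + A| = 9. Thus K = 9/5. Here |A + A| = 2|A| − 1 = 9, the minimum possible — so K = 9/5 is minimal, which holds iff A is an arithmetic progression.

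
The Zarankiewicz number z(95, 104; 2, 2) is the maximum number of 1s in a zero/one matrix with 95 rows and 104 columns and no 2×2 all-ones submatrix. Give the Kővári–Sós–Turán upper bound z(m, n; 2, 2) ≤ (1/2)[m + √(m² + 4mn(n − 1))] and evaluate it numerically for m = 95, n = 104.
z(95, 104; 2, 2) ≤ (1/2)[95 + √(95² + 4·95·104·103)] = (1/2)[95 + √4079585] = 1057.3991

Kővári–Sós–Turán: let r_1, ..., r_95 be the row sums and z = Σ r_i the total number of 1s. Each pair of columns can share at most one row with both entries 1 (else a 2×2 all-ones block appears), so Σ_i C(r_i, 2) ≤ C(104, 2) = 5356. By convexity Σ_i C(r_i, 2) ≥ 95·C(z/95, 2) = z(z − 95)/(2·95), giving z² − 95z − 95·104·103 ≤ 0 and hence z ≤ (1/2)[95 + √(9025 + 4·1017640)] = (1/2)[95 + √4079585] ≈ (1/2)(95 + 2019.7983) = 1057.3991.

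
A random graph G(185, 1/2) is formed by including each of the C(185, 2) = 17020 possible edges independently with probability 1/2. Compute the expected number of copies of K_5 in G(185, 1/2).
E[# K_5] = C(185, 5) · (1/2)^C(5, 2) = 1710052162 / 2^10 = 855026081/512 ≈ 1669972.814453

For each 5-subset S of vertices (there are C(185, 5) = 1710052162 such S), let X_S = 1 if S induces a K_5 (all C(5, 2) = 10 edges present). Then P(X_S = 1) = (1/2)^10 = 1/1024. By linearity of expectation, E[# K_5] = C(185, 5) · (1/2)^10 = 1710052162 / 1024 = 855026081/512 ≈ 1669972.814453.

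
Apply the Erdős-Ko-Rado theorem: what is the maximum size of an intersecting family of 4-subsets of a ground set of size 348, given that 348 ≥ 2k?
max |F| = C(347, 3) = 6903565

Erdős-Ko-Rado (1961): when n ≥ 2k, max |F| = C(n−1, k−1). The bound is attained by the star {A : i ∈ A} for any fixed i ∈ [n]. Here C(348−1, 4−1) = C(347, 3) = 6903565.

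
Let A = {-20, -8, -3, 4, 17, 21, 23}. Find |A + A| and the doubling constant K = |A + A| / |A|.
K = |A + A| / |A| = 26/7

Enumerate A + A = {a + b : a, b ∈ A}. With |A| = 7, there are |A|^2 = 49 ordered sum pairs; collecting distinct values, A + A = {-40, -28, -23, -16, -11, -6, -4, -3, 1, 3, 8, 9, 13, 14, 15, 18, 20, 21, 25, 27, 34, 38, 40, 42, 44, 46}, so |A + A| = 26. Thus K = 26/7. For comparison, the minimum possible |A + A| over all 7-element sets is 2·7 − 1 = 13 (so min K = 13/7), attained only by arithmetic progressions.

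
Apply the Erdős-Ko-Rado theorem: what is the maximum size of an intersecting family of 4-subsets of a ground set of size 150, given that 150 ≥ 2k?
max |F| = C(149, 3) = 540274

Erdős-Ko-Rado (1961): when n ≥ 2k, max |F| = C(n−1, k−1). The bound is attained by the star {A : i ∈ A} for any fixed i ∈ [n]. Here C(150−1, 4−1) = C(149, 3) = 540274.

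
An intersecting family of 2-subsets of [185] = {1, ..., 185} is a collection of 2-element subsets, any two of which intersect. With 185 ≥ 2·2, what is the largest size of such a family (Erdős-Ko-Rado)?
max |F| = C(184, 1) = 184

Erdős-Ko-Rado (1961): when n ≥ 2k, max |F| = C(n−1, k−1). The bound is attained by the star {A : i ∈ A} for any fixed i ∈ [n]. Here C(185−1, 2−1) = C(184, 1) = 184.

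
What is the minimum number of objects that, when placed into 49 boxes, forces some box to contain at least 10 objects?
n = (10 − 1)·49 + 1 = 442

By the generalised pigeonhole principle, to guarantee some box contains ≥ r objects we need more than (r − 1) · k objects total. Threshold: n = (r − 1) · k + 1. With r = 10 and k = 49: n = 9 · 49 + 1 = 441 + 1 = 442. For n = 441 = 9 · 49, we can put exactly 9 objects in every box, avoiding 10 in any single one — so 442 is tight.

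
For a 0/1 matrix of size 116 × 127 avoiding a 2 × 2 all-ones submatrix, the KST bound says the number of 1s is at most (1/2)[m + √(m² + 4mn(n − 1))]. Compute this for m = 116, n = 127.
z(116, 127; 2, 2) ≤ (1/2)[116 + √(116² + 4·116·127·126)] = (1/2)[116 + √7438384] = 1421.67

Kővári–Sós–Turán: let r_1, ..., r_116 be the row sums and z = Σ r_i the total number of 1s. Each pair of columns can share at most one row with both entries 1 (else a 2×2 all-ones block appears), so Σ_i C(r_i, 2) ≤ C(127, 2) = 8001. By convexity Σ_i C(r_i, 2) ≥ 116·C(z/116, 2) = z(z − 116)/(2·116), giving z² − 116z − 116·127·126 ≤ 0 and hence z ≤ (1/2)[116 + √(13456 + 4·1856232)] = (1/2)[116 + √7438384] ≈ (1/2)(116 + 2727.3401) = 1421.67.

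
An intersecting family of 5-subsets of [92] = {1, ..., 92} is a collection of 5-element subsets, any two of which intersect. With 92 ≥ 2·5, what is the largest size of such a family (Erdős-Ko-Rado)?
max |F| = C(91, 4) = 2672670

The Erdős-Ko-Rado theorem states: for n ≥ 2k, an intersecting family of k-subsets of an n-element set has size at most C(n − 1, k − 1), with equality for 'star' families {A ⊆ [n] : |A| = k, i ∈ A} (fix an element i). For n = 92, k = 5: C(91, 4) = 2672670.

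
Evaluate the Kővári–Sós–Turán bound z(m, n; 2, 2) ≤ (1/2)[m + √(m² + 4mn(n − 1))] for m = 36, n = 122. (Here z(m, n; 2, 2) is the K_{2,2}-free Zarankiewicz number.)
z(36, 122; 2, 2) ≤ (1/2)[36 + √(36² + 4·36·122·121)] = (1/2)[36 + √2127024] = 747.216

Kővári–Sós–Turán: let r_1, ..., r_36 be the row sums and z = Σ r_i the total number of 1s. Each pair of columns can share at most one row with both entries 1 (else a 2×2 all-ones block appears), so Σ_i C(r_i, 2) ≤ C(122, 2) = 7381. By convexity Σ_i C(r_i, 2) ≥ 36·C(z/36, 2) = z(z − 36)/(2·36), giving z² − 36z − 36·122·121 ≤ 0 and hence z ≤ (1/2)[36 + √(1296 + 4·531432)] = (1/2)[36 + √2127024] ≈ (1/2)(36 + 1458.432) = 747.216.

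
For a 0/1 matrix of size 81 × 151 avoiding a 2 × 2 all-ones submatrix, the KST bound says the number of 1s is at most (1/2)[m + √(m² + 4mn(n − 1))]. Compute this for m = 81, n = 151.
z(81, 151; 2, 2) ≤ (1/2)[81 + √(81² + 4·81·151·150)] = (1/2)[81 + √7345161] = 1395.5979

Kővári–Sós–Turán: let r_1, ..., r_81 be the row sums and z = Σ r_i the total number of 1s. Each pair of columns can share at most one row with both entries 1 (else a 2×2 all-ones block appears), so Σ_i C(r_i, 2) ≤ C(151, 2) = 11325. By convexity Σ_i C(r_i, 2) ≥ 81·C(z/81, 2) = z(z − 81)/(2·81), giving z² − 81z − 81·151·150 ≤ 0 and hence z ≤ (1/2)[81 + √(6561 + 4·1834650)] = (1/2)[81 + √7345161] ≈ (1/2)(81 + 2710.1957) = 1395.5979.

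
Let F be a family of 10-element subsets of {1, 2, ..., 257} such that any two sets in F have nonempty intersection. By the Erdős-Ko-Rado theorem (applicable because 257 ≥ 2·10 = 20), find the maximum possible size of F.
max |F| = C(256, 9) = 11288510714272000

The Erdős-Ko-Rado theorem states: for n ≥ 2k, an intersecting family of k-subsets of an n-element set has size at most C(n − 1, k − 1), with equality for 'star' families {A ⊆ [n] : |A| = k, i ∈ A} (fix an element i). For n = 257, k = 10: C(256, 9) = 11288510714272000.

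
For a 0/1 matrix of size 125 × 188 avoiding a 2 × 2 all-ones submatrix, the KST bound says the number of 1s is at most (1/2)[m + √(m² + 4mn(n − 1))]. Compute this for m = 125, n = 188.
z(125, 188; 2, 2) ≤ (1/2)[125 + √(125² + 4·125·188·187)] = (1/2)[125 + √17593625] = 2159.7378

Kővári–Sós–Turán: let r_1, ..., r_125 be the row sums and z = Σ r_i the total number of 1s. Each pair of columns can share at most one row with both entries 1 (else a 2×2 all-ones block appears), so Σ_i C(r_i, 2) ≤ C(188, 2) = 17578. By convexity Σ_i C(r_i, 2) ≥ 125·C(z/125, 2) = z(z − 125)/(2·125), giving z² − 125z − 125·188·187 ≤ 0 and hence z ≤ (1/2)[125 + √(15625 + 4·4394500)] = (1/2)[125 + √17593625] ≈ (1/2)(125 + 4194.4755) = 2159.7378.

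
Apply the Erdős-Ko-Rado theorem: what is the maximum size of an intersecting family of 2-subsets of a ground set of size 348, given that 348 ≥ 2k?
max |F| = C(347, 1) = 347

The Erdős-Ko-Rado theorem states: for n ≥ 2k, an intersecting family of k-subsets of an n-element set has size at most C(n − 1, k − 1), with equality for 'star' families {A ⊆ [n] : |A| = k, i ∈ A} (fix an element i). For n = 348, k = 2: C(347, 1) = 347.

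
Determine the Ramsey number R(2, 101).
R(2, 101) = 101

R(2, k) = k for all k ≥ 2: in a 2-colouring of K_k, either some edge is red (a red K_2) or all edges are blue (a blue K_k). And K_{100} coloured all-blue has no blue K_101, so R(2, 101) > 100. Hence R(2, 101) = 101.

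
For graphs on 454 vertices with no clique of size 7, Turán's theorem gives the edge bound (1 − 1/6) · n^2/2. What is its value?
Turán density bound = (5/6) · 454^2/2 = 257645/3 ≈ 85881.6667

Turán's theorem: ex(n, K_{r+1}) is achieved by the complete r-partite Turán graph T(n, r) with parts as balanced as possible, and is at most (1 − 1/r) · n^2/2. For r = 6, n = 454: the density bound is (5/6) · 206116/2 = 257645/3 ≈ 85881.6667. The integer-valued extremum is e(T(454, 6)) = 85881, which is strictly less than the density bound 257645/3 since 6 ∤ 454 (the parts of T(454, 6) cannot all be equal).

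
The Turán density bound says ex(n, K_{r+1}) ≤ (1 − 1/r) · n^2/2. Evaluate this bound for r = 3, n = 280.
Turán density bound = (2/3) · 280^2/2 = 78400/3 ≈ 26133.3333

Turán's theorem: ex(n, K_{r+1}) is achieved by the complete r-partite Turán graph T(n, r) with parts as balanced as possible, and is at most (1 − 1/r) · n^2/2. For r = 3, n = 280: the density bound is (2/3) · 78400/2 = 78400/3 ≈ 26133.3333. The integer-valued extremum is e(T(280, 3)) = 26133, which is strictly less than the density bound 78400/3 since 3 ∤ 280 (the parts of T(280, 3) cannot all be equal).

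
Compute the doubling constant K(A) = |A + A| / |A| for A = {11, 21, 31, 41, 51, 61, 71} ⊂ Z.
K = |A + A| / |A| = 13/7

Enumerate A + A = {a + b : a, b ∈ A}. With |A| = 7, there are |A|^2 = 49 ordered sum pairs; collecting distinct values, A + A = {22, 32, 42, 52, 62, 72, 82, 92, 102, 112, 122, 132, 142}, so |A + A| = 13. Thus K = 13/7. Here |A + A| = 2|A| − 1 = 13, the minimum possible — so K = 13/7 is minimal, which holds iff A is an arithmetic progression.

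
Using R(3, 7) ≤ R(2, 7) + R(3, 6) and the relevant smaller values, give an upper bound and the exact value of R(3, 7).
R(3, 7) ≤ R(2, 7) + R(3, 6) = 7 + 18 = 25; exact value R(3, 7) = 23.

The Erdős–Szekeres recurrence R(r, s) ≤ R(r−1, s) + R(r, s−1) applied to (r, s) = (3, 7) gives
  R(3, 7) ≤ R(2, 7) + R(3, 6) = 7 + 18 = 25.
(Recall R(2, k) = k and R is symmetric.) The recurrence is not tight here (it gives 25, but the exact value is R(3, 7) = 23); the tight upper bound requires a sharper argument than the simple recurrence, combined with a lower-bound construction on K_{22}.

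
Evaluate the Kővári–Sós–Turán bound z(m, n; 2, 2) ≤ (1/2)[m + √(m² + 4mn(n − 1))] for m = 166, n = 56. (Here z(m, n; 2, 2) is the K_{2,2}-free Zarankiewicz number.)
z(166, 56; 2, 2) ≤ (1/2)[166 + √(166² + 4·166·56·55)] = (1/2)[166 + √2072676] = 802.8396

Kővári–Sós–Turán: let r_1, ..., r_166 be the row sums and z = Σ r_i the total number of 1s. Each pair of columns can share at most one row with both entries 1 (else a 2×2 all-ones block appears), so Σ_i C(r_i, 2) ≤ C(56, 2) = 1540. By convexity Σ_i C(r_i, 2) ≥ 166·C(z/166, 2) = z(z − 166)/(2·166), giving z² − 166z − 166·56·55 ≤ 0 and hence z ≤ (1/2)[166 + √(27556 + 4·511280)] = (1/2)[166 + √2072676] ≈ (1/2)(166 + 1439.6791) = 802.8396.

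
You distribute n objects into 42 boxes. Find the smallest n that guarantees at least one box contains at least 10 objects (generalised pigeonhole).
n = (10 − 1)·42 + 1 = 379

By the generalised pigeonhole principle, to guarantee some box contains ≥ r objects we need more than (r − 1) · k objects total. Threshold: n = (r − 1) · k + 1. With r = 10 and k = 42: n = 9 · 42 + 1 = 378 + 1 = 379. For n = 378 = 9 · 42, we can put exactly 9 objects in every box, avoiding 10 in any single one — so 379 is tight.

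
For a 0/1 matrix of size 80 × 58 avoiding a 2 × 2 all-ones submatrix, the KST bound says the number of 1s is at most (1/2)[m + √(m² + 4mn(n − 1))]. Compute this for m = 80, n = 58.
z(80, 58; 2, 2) ≤ (1/2)[80 + √(80² + 4·80·58·57)] = (1/2)[80 + √1064320] = 555.8294

Kővári–Sós–Turán: let r_1, ..., r_80 be the row sums and z = Σ r_i the total number of 1s. Each pair of columns can share at most one row with both entries 1 (else a 2×2 all-ones block appears), so Σ_i C(r_i, 2) ≤ C(58, 2) = 1653. By convexity Σ_i C(r_i, 2) ≥ 80·C(z/80, 2) = z(z − 80)/(2·80), giving z² − 80z − 80·58·57 ≤ 0 and hence z ≤ (1/2)[80 + √(6400 + 4·264480)] = (1/2)[80 + √1064320] ≈ (1/2)(80 + 1031.6589) = 555.8294.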